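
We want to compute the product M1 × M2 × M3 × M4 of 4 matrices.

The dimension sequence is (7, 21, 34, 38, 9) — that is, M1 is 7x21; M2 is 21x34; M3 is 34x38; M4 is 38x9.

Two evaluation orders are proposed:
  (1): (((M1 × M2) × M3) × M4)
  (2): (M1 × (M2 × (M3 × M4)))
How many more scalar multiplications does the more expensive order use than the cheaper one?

Order (1) = (((M1 × M2) × M3) × M4): (M1 × M2): 7×21 by 21×34 → 7×34, cost 7·21·34 = 4998; ((M1 × M2) × M3): 7×34 by 34×38 → 7×38, cost 7·34·38 = 9044; cumulative 14042; (((M1 × M2) × M3) × M4): 7×38 by 38×9 → 7×9, cost 7·38·9 = 2394; cumulative 16436. Total 16436.
Order (2) = (M1 × (M2 × (M3 × M4))): (M3 × M4): 34×38 by 38×9 → 34×9, cost 34·38·9 = 11628; (M2 × (M3 × M4)): 21×34 by 34×9 → 21×9, cost 21·34·9 = 6426; cumulative 18054; (M1 × (M2 × (M3 × M4))): 7×21 by 21×9 → 7×9, cost 7·21·9 = 1323; cumulative 19377. Total 19377.
Difference: |16436 − 19377| = 2941.

2941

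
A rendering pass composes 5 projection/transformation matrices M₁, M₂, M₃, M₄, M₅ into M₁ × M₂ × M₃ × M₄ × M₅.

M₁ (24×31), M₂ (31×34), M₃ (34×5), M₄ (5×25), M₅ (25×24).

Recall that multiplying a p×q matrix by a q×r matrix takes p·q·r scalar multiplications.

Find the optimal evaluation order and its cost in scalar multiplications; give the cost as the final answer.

Adjacent pairs: M₁M₂ = 24·31·34 = 25296; M₂M₃ = 31·34·5 = 5270; M₃M₄ = 34·5·25 = 4250; M₄M₅ = 5·25·24 = 3000.
Length 3: M₁..M₃: k=1: 0+5270+24·31·5=8990; k=2: 25296+0+24·34·5=29376 → min 8990 | M₂..M₄: k=2: 0+4250+31·34·25=30600; k=3: 5270+0+31·5·25=9145 → min 9145 | M₃..M₅: k=3: 0+3000+34·5·24=7080; k=4: 4250+0+34·25·24=24650 → min 7080.
Length 4: M₁..M₄: k=1: 0+9145+24·31·25=27745; k=2: 25296+4250+24·34·25=49946; k=3: 8990+0+24·5·25=11990 → min 11990 | M₂..M₅: k=2: 0+7080+31·34·24=32376; k=3: 5270+3000+31·5·24=11990; k=4: 9145+0+31·25·24=27745 → min 11990.
Length 5: M₁..M₅: k=1: 0+11990+24·31·24=29846; k=2: 25296+7080+24·34·24=51960; k=3: 8990+3000+24·5·24=14870; k=4: 11990+0+24·25·24=26390 → min 14870.
Optimal parenthesization: ((M₁ × (M₂ × M₃)) × (M₄ × M₅)) with cost 14870.

14870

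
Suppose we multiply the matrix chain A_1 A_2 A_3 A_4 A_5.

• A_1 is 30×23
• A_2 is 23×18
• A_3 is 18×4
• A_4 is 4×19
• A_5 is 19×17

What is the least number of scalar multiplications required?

7748

Adjacent pairs: A_1A_2 = 30·23·18 = 12420; A_2A_3 = 23·18·4 = 1656; A_3A_4 = 18·4·19 = 1368; A_4A_5 = 4·19·17 = 1292.
Length 3: A_1..A_3: k=1: 0+1656+30·23·4=4416; k=2: 12420+0+30·18·4=14580 → min 4416 | A_2..A_4: k=2: 0+1368+23·18·19=9234; k=3: 1656+0+23·4·19=3404 → min 3404 | A_3..A_5: k=3: 0+1292+18·4·17=2516; k=4: 1368+0+18·19·17=7182 → min 2516.
Length 4: A_1..A_4: k=1: 0+3404+30·23·19=16514; k=2: 12420+1368+30·18·19=24048; k=3: 4416+0+30·4·19=6696 → min 6696 | A_2..A_5: k=2: 0+2516+23·18·17=9554; k=3: 1656+1292+23·4·17=4512; k=4: 3404+0+23·19·17=10833 → min 4512.
Length 5: A_1..A_5: k=1: 0+4512+30·23·17=16242; k=2: 12420+2516+30·18·17=24116; k=3: 4416+1292+30·4·17=7748; k=4: 6696+0+30·19·17=16386 → min 7748.
Optimal order: ((A_1 (A_2 A_3)) (A_4 A_5)) with cost 7748.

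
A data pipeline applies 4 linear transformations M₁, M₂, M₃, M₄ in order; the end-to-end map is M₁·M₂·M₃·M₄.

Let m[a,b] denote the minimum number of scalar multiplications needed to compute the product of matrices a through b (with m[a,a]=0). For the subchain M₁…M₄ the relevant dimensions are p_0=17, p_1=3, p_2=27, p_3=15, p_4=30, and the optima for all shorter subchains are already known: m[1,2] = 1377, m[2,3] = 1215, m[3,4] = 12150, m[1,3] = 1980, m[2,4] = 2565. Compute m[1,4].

m[1,4] = min over k∈[1,3] of m[1,k]+m[k+1,4]+p_{0}·p_k·p_{4}.
k=1: 0 + 2565 + 17·3·30 = 4095; k=2: 1377 + 12150 + 17·27·30 = 27297; k=3: 1980 + 0 + 17·15·30 = 9630.
Minimum: 4095 at k=1.

4095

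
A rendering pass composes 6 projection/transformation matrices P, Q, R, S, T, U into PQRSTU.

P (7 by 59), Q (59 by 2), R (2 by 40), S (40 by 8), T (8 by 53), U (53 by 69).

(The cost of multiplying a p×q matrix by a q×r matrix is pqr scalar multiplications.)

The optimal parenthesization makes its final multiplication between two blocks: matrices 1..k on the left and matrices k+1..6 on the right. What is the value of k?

Adjacent pairs: PQ = 7·59·2 = 826; QR = 59·2·40 = 4720; RS = 2·40·8 = 640; ST = 40·8·53 = 16960; TU = 8·53·69 = 29256.
Length 3: P..R: k=1: 0+4720+7·59·40=21240; k=2: 826+0+7·2·40=1386 → min 1386 | Q..S: k=2: 0+640+59·2·8=1584; k=3: 4720+0+59·40·8=23600 → min 1584 | R..T: k=3: 0+16960+2·40·53=21200; k=4: 640+0+2·8·53=1488 → min 1488 | S..U: k=4: 0+29256+40·8·69=51336; k=5: 16960+0+40·53·69=163240 → min 51336.
Length 4: P..S: k=1: 0+1584+7·59·8=4888; k=2: 826+640+7·2·8=1578; k=3: 1386+0+7·40·8=3626 → min 1578 | Q..T: k=2: 0+1488+59·2·53=7742; k=3: 4720+16960+59·40·53=146760; k=4: 1584+0+59·8·53=26600 → min 7742 | R..U: k=3: 0+51336+2·40·69=56856; k=4: 640+29256+2·8·69=31000; k=5: 1488+0+2·53·69=8802 → min 8802.
Length 5: P..T: k=1: 0+7742+7·59·53=29631; k=2: 826+1488+7·2·53=3056; k=3: 1386+16960+7·40·53=33186; k=4: 1578+0+7·8·53=4546 → min 3056 | Q..U: k=2: 0+8802+59·2·69=16944; k=3: 4720+51336+59·40·69=218896; k=4: 1584+29256+59·8·69=63408; k=5: 7742+0+59·53·69=223505 → min 16944.
Top-level splits: k=1: (P..P)·(Q..U) → 0+16944+7·59·69 = 45441; k=2: (P..Q)·(R..U) → 826+8802+7·2·69 = 10594; k=3: (P..R)·(S..U) → 1386+51336+7·40·69 = 72042; k=4: (P..S)·(T..U) → 1578+29256+7·8·69 = 34698; k=5: (P..T)·(U..U) → 3056+0+7·53·69 = 28655.
Best split is after Q, i.e. k = 2.

2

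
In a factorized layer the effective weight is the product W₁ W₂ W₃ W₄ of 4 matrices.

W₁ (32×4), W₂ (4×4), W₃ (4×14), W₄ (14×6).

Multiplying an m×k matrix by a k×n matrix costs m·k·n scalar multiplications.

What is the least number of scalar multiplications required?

1200

Adjacent pairs: W₁W₂ = 32·4·4 = 512; W₂W₃ = 4·4·14 = 224; W₃W₄ = 4·14·6 = 336.
Length 3: W₁..W₃: k=1: 0+224+32·4·14=2016; k=2: 512+0+32·4·14=2304 → min 2016 | W₂..W₄: k=2: 0+336+4·4·6=432; k=3: 224+0+4·14·6=560 → min 432.
Length 4: W₁..W₄: k=1: 0+432+32·4·6=1200; k=2: 512+336+32·4·6=1616; k=3: 2016+0+32·14·6=4704 → min 1200.
Optimal order: (W₁ (W₂ (W₃ W₄))) with cost 1200.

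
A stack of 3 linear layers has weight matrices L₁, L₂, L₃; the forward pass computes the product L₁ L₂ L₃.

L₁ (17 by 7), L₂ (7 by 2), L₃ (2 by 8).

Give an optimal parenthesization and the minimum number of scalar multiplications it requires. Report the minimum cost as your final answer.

510

(L₁ (L₂ L₃)): cost 1064.
((L₁ L₂) L₃): cost 510.
Optimal: ((L₁ L₂) L₃) with cost 510.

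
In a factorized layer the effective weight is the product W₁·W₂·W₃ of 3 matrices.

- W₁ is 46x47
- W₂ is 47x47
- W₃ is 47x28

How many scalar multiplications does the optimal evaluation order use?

122388

Order (W₁·(W₂·W₃)): (W₂·W₃): 47×47 by 47×28 → 47×28, cost 47·47·28 = 61852; (W₁·(W₂·W₃)): 46×47 by 47×28 → 46×28, cost 46·47·28 = 60536; cumulative 122388. Total 122388.
Order ((W₁·W₂)·W₃): (W₁·W₂): 46×47 by 47×47 → 46×47, cost 46·47·47 = 101614; ((W₁·W₂)·W₃): 46×47 by 47×28 → 46×28, cost 46·47·28 = 60536; cumulative 162150. Total 162150.
Minimum: 122388.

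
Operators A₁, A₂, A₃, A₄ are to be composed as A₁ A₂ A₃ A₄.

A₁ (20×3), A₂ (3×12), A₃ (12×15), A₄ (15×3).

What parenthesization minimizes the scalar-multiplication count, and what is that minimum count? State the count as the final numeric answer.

Adjacent pairs: A₁A₂ = 20·3·12 = 720; A₂A₃ = 3·12·15 = 540; A₃A₄ = 12·15·3 = 540.
Length 3: A₁..A₃: k=1: 0+540+20·3·15=1440; k=2: 720+0+20·12·15=4320 → min 1440 | A₂..A₄: k=2: 0+540+3·12·3=648; k=3: 540+0+3·15·3=675 → min 648.
Length 4: A₁..A₄: k=1: 0+648+20·3·3=828; k=2: 720+540+20·12·3=1980; k=3: 1440+0+20·15·3=2340 → min 828.
Optimal parenthesization: (A₁ (A₂ (A₃ A₄))) with cost 828.

828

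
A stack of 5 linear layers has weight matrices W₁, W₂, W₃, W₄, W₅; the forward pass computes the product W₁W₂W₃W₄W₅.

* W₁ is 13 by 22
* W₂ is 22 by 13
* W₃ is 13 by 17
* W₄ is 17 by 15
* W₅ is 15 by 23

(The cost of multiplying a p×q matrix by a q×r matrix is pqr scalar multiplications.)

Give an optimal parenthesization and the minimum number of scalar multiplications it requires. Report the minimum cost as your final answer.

Adjacent pairs: W₁W₂ = 13·22·13 = 3718; W₂W₃ = 22·13·17 = 4862; W₃W₄ = 13·17·15 = 3315; W₄W₅ = 17·15·23 = 5865.
Length 3: W₁..W₃: k=1: 0+4862+13·22·17=9724; k=2: 3718+0+13·13·17=6591 → min 6591 | W₂..W₄: k=2: 0+3315+22·13·15=7605; k=3: 4862+0+22·17·15=10472 → min 7605 | W₃..W₅: k=3: 0+5865+13·17·23=10948; k=4: 3315+0+13·15·23=7800 → min 7800.
Length 4: W₁..W₄: k=1: 0+7605+13·22·15=11895; k=2: 3718+3315+13·13·15=9568; k=3: 6591+0+13·17·15=9906 → min 9568 | W₂..W₅: k=2: 0+7800+22·13·23=14378; k=3: 4862+5865+22·17·23=19329; k=4: 7605+0+22·15·23=15195 → min 14378.
Length 5: W₁..W₅: k=1: 0+14378+13·22·23=20956; k=2: 3718+7800+13·13·23=15405; k=3: 6591+5865+13·17·23=17539; k=4: 9568+0+13·15·23=14053 → min 14053.
Optimal parenthesization: (((W₁W₂)(W₃W₄))W₅) with cost 14053.

14053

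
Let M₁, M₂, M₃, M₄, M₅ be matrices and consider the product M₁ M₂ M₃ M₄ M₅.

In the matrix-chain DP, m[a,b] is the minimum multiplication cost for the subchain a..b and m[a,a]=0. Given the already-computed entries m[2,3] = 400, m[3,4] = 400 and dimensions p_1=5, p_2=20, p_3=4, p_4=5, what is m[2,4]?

m[2,4] = min over k∈[2,3] of m[2,k]+m[k+1,4]+p_{1}·p_k·p_{4}.
k=2: 0 + 400 + 5·20·5 = 900; k=3: 400 + 0 + 5·4·5 = 500.
Minimum: 500 at k=3.

500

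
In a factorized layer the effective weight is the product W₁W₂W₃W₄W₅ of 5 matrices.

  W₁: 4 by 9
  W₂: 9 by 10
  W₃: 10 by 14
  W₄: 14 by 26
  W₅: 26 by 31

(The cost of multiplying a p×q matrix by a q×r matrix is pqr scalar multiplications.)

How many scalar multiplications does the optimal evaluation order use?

5600

Adjacent pairs: W₁W₂ = 4·9·10 = 360; W₂W₃ = 9·10·14 = 1260; W₃W₄ = 10·14·26 = 3640; W₄W₅ = 14·26·31 = 11284.
Length 3: W₁..W₃: k=1: 0+1260+4·9·14=1764; k=2: 360+0+4·10·14=920 → min 920 | W₂..W₄: k=2: 0+3640+9·10·26=5980; k=3: 1260+0+9·14·26=4536 → min 4536 | W₃..W₅: k=3: 0+11284+10·14·31=15624; k=4: 3640+0+10·26·31=11700 → min 11700.
Length 4: W₁..W₄: k=1: 0+4536+4·9·26=5472; k=2: 360+3640+4·10·26=5040; k=3: 920+0+4·14·26=2376 → min 2376 | W₂..W₅: k=2: 0+11700+9·10·31=14490; k=3: 1260+11284+9·14·31=16450; k=4: 4536+0+9·26·31=11790 → min 11790.
Length 5: W₁..W₅: k=1: 0+11790+4·9·31=12906; k=2: 360+11700+4·10·31=13300; k=3: 920+11284+4·14·31=13940; k=4: 2376+0+4·26·31=5600 → min 5600.
Optimal order: ((((W₁W₂)W₃)W₄)W₅) with cost 5600.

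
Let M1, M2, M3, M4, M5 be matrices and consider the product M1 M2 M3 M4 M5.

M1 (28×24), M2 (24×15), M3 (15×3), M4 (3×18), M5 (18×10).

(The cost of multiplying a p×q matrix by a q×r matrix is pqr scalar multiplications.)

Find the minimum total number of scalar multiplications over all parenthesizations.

4476

Adjacent pairs: M1M2 = 28·24·15 = 10080; M2M3 = 24·15·3 = 1080; M3M4 = 15·3·18 = 810; M4M5 = 3·18·10 = 540.
Length 3: M1..M3: k=1: 0+1080+28·24·3=3096; k=2: 10080+0+28·15·3=11340 → min 3096 | M2..M4: k=2: 0+810+24·15·18=7290; k=3: 1080+0+24·3·18=2376 → min 2376 | M3..M5: k=3: 0+540+15·3·10=990; k=4: 810+0+15·18·10=3510 → min 990.
Length 4: M1..M4: k=1: 0+2376+28·24·18=14472; k=2: 10080+810+28·15·18=18450; k=3: 3096+0+28·3·18=4608 → min 4608 | M2..M5: k=2: 0+990+24·15·10=4590; k=3: 1080+540+24·3·10=2340; k=4: 2376+0+24·18·10=6696 → min 2340.
Length 5: M1..M5: k=1: 0+2340+28·24·10=9060; k=2: 10080+990+28·15·10=15270; k=3: 3096+540+28·3·10=4476; k=4: 4608+0+28·18·10=9648 → min 4476.
Optimal order: ((M1 (M2 M3)) (M4 M5)) with cost 4476.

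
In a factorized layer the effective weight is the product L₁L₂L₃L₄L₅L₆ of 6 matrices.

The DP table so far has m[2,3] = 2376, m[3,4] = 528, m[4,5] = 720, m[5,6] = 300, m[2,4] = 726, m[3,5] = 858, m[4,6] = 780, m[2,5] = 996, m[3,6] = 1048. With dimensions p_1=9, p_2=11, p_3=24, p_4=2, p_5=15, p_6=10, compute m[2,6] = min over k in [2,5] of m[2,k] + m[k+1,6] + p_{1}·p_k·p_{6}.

m[2,6] = min over k∈[2,5] of m[2,k]+m[k+1,6]+p_{1}·p_k·p_{6}.
k=2: 0 + 1048 + 9·11·10 = 2038; k=3: 2376 + 780 + 9·24·10 = 5316; k=4: 726 + 300 + 9·2·10 = 1206; k=5: 996 + 0 + 9·15·10 = 2346.
Minimum: 1206 at k=4.

1206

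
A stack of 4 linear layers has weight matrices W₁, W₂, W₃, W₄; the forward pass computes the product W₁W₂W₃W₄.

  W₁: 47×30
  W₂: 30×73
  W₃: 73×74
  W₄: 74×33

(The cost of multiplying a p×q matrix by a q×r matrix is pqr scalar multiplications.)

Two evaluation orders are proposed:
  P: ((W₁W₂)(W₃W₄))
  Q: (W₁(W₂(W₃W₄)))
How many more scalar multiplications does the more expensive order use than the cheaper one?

Order P = ((W₁W₂)(W₃W₄)): (W₁W₂): 47×30 by 30×73 → 47×73, cost 47·30·73 = 102930; (W₃W₄): 73×74 by 74×33 → 73×33, cost 73·74·33 = 178266; ((W₁W₂)(W₃W₄)): 47×73 by 73×33 → 47×33, cost 47·73·33 = 113223; cumulative 394419. Total 394419.
Order Q = (W₁(W₂(W₃W₄))): (W₃W₄): 73×74 by 74×33 → 73×33, cost 73·74·33 = 178266; (W₂(W₃W₄)): 30×73 by 73×33 → 30×33, cost 30·73·33 = 72270; cumulative 250536; (W₁(W₂(W₃W₄))): 47×30 by 30×33 → 47×33, cost 47·30·33 = 46530; cumulative 297066. Total 297066.
Difference: |394419 − 297066| = 97353.

97353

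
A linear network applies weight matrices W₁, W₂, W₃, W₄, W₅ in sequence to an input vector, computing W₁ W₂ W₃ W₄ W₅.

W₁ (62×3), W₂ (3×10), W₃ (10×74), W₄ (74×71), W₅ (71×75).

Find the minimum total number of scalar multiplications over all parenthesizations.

47907

Adjacent pairs: W₁W₂ = 62·3·10 = 1860; W₂W₃ = 3·10·74 = 2220; W₃W₄ = 10·74·71 = 52540; W₄W₅ = 74·71·75 = 394050.
Length 3: W₁..W₃: k=1: 0+2220+62·3·74=15984; k=2: 1860+0+62·10·74=47740 → min 15984 | W₂..W₄: k=2: 0+52540+3·10·71=54670; k=3: 2220+0+3·74·71=17982 → min 17982 | W₃..W₅: k=3: 0+394050+10·74·75=449550; k=4: 52540+0+10·71·75=105790 → min 105790.
Length 4: W₁..W₄: k=1: 0+17982+62·3·71=31188; k=2: 1860+52540+62·10·71=98420; k=3: 15984+0+62·74·71=341732 → min 31188 | W₂..W₅: k=2: 0+105790+3·10·75=108040; k=3: 2220+394050+3·74·75=412920; k=4: 17982+0+3·71·75=33957 → min 33957.
Length 5: W₁..W₅: k=1: 0+33957+62·3·75=47907; k=2: 1860+105790+62·10·75=154150; k=3: 15984+394050+62·74·75=754134; k=4: 31188+0+62·71·75=361338 → min 47907.
Optimal order: (W₁ (((W₂ W₃) W₄) W₅)) with cost 47907.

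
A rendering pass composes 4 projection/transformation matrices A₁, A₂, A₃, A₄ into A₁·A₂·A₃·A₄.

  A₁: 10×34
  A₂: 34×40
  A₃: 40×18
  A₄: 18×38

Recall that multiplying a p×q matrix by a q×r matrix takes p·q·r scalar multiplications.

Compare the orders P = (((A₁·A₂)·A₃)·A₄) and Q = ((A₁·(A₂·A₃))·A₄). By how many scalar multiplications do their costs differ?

9800

Order P = (((A₁·A₂)·A₃)·A₄): (A₁·A₂): 10×34 by 34×40 → 10×40, cost 10·34·40 = 13600; ((A₁·A₂)·A₃): 10×40 by 40×18 → 10×18, cost 10·40·18 = 7200; cumulative 20800; (((A₁·A₂)·A₃)·A₄): 10×18 by 18×38 → 10×38, cost 10·18·38 = 6840; cumulative 27640. Total 27640.
Order Q = ((A₁·(A₂·A₃))·A₄): (A₂·A₃): 34×40 by 40×18 → 34×18, cost 34·40·18 = 24480; (A₁·(A₂·A₃)): 10×34 by 34×18 → 10×18, cost 10·34·18 = 6120; cumulative 30600; ((A₁·(A₂·A₃))·A₄): 10×18 by 18×38 → 10×38, cost 10·18·38 = 6840; cumulative 37440. Total 37440.
Difference: |27640 − 37440| = 9800.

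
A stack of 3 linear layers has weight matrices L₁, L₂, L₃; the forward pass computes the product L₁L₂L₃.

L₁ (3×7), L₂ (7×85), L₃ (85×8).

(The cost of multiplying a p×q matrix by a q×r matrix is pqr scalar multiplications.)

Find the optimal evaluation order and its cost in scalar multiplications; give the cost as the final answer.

(L₁(L₂L₃)): cost 4928.
((L₁L₂)L₃): cost 3825.
Optimal: ((L₁L₂)L₃) with cost 3825.

3825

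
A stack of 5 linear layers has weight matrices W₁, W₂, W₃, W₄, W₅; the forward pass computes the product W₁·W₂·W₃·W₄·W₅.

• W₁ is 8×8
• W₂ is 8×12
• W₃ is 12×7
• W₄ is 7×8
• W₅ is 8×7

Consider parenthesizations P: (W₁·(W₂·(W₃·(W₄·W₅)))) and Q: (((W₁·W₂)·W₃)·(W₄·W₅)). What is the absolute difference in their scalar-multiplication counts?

Order P = (W₁·(W₂·(W₃·(W₄·W₅)))): (W₄·W₅): 7×8 by 8×7 → 7×7, cost 7·8·7 = 392; (W₃·(W₄·W₅)): 12×7 by 7×7 → 12×7, cost 12·7·7 = 588; cumulative 980; (W₂·(W₃·(W₄·W₅))): 8×12 by 12×7 → 8×7, cost 8·12·7 = 672; cumulative 1652; (W₁·(W₂·(W₃·(W₄·W₅)))): 8×8 by 8×7 → 8×7, cost 8·8·7 = 448; cumulative 2100. Total 2100.
Order Q = (((W₁·W₂)·W₃)·(W₄·W₅)): (W₁·W₂): 8×8 by 8×12 → 8×12, cost 8·8·12 = 768; ((W₁·W₂)·W₃): 8×12 by 12×7 → 8×7, cost 8·12·7 = 672; cumulative 1440; (W₄·W₅): 7×8 by 8×7 → 7×7, cost 7·8·7 = 392; (((W₁·W₂)·W₃)·(W₄·W₅)): 8×7 by 7×7 → 8×7, cost 8·7·7 = 392; cumulative 2224. Total 2224.
Difference: |2100 − 2224| = 124.

124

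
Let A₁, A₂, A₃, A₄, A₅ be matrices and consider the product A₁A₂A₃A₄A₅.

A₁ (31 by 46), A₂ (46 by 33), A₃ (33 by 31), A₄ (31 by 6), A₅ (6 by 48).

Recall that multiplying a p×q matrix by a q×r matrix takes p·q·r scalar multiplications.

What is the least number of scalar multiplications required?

32730

Adjacent pairs: A₁A₂ = 31·46·33 = 47058; A₂A₃ = 46·33·31 = 47058; A₃A₄ = 33·31·6 = 6138; A₄A₅ = 31·6·48 = 8928.
Length 3: A₁..A₃: k=1: 0+47058+31·46·31=91264; k=2: 47058+0+31·33·31=78771 → min 78771 | A₂..A₄: k=2: 0+6138+46·33·6=15246; k=3: 47058+0+46·31·6=55614 → min 15246 | A₃..A₅: k=3: 0+8928+33·31·48=58032; k=4: 6138+0+33·6·48=15642 → min 15642.
Length 4: A₁..A₄: k=1: 0+15246+31·46·6=23802; k=2: 47058+6138+31·33·6=59334; k=3: 78771+0+31·31·6=84537 → min 23802 | A₂..A₅: k=2: 0+15642+46·33·48=88506; k=3: 47058+8928+46·31·48=124434; k=4: 15246+0+46·6·48=28494 → min 28494.
Length 5: A₁..A₅: k=1: 0+28494+31·46·48=96942; k=2: 47058+15642+31·33·48=111804; k=3: 78771+8928+31·31·48=133827; k=4: 23802+0+31·6·48=32730 → min 32730.
Optimal order: ((A₁(A₂(A₃A₄)))A₅) with cost 32730.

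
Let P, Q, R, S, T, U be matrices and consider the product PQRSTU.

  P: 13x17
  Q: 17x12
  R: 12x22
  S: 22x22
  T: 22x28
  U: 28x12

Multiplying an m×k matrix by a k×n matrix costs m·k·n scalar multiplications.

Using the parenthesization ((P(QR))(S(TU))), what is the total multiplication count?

25982

(QR): 17×12 by 12×22 → 17×22, cost 17·12·22 = 4488
(P(QR)): 13×17 by 17×22 → 13×22, cost 13·17·22 = 4862; cumulative 9350
(TU): 22×28 by 28×12 → 22×12, cost 22·28·12 = 7392
(S(TU)): 22×22 by 22×12 → 22×12, cost 22·22·12 = 5808; cumulative 13200
((P(QR))(S(TU))): 13×22 by 22×12 → 13×12, cost 13·22·12 = 3432; cumulative 25982
Total: 25982 scalar multiplications.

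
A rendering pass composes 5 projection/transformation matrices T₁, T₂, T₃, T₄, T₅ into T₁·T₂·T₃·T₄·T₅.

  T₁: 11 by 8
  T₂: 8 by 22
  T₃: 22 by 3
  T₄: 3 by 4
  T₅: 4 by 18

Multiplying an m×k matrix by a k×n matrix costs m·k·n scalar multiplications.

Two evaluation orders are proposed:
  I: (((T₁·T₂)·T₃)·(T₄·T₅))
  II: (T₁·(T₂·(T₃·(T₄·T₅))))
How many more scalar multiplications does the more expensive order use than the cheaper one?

Order I = (((T₁·T₂)·T₃)·(T₄·T₅)): (T₁·T₂): 11×8 by 8×22 → 11×22, cost 11·8·22 = 1936; ((T₁·T₂)·T₃): 11×22 by 22×3 → 11×3, cost 11·22·3 = 726; cumulative 2662; (T₄·T₅): 3×4 by 4×18 → 3×18, cost 3·4·18 = 216; (((T₁·T₂)·T₃)·(T₄·T₅)): 11×3 by 3×18 → 11×18, cost 11·3·18 = 594; cumulative 3472. Total 3472.
Order II = (T₁·(T₂·(T₃·(T₄·T₅)))): (T₄·T₅): 3×4 by 4×18 → 3×18, cost 3·4·18 = 216; (T₃·(T₄·T₅)): 22×3 by 3×18 → 22×18, cost 22·3·18 = 1188; cumulative 1404; (T₂·(T₃·(T₄·T₅))): 8×22 by 22×18 → 8×18, cost 8·22·18 = 3168; cumulative 4572; (T₁·(T₂·(T₃·(T₄·T₅)))): 11×8 by 8×18 → 11×18, cost 11·8·18 = 1584; cumulative 6156. Total 6156.
Difference: |3472 − 6156| = 2684.

2684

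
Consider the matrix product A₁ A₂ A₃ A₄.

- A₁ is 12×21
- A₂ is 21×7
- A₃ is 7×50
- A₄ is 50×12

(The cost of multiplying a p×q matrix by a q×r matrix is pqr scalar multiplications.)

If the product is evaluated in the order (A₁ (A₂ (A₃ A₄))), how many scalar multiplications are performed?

(A₃ A₄): 7×50 by 50×12 → 7×12, cost 7·50·12 = 4200
(A₂ (A₃ A₄)): 21×7 by 7×12 → 21×12, cost 21·7·12 = 1764; cumulative 5964
(A₁ (A₂ (A₃ A₄))): 12×21 by 21×12 → 12×12, cost 12·21·12 = 3024; cumulative 8988
Total: 8988 scalar multiplications.

8988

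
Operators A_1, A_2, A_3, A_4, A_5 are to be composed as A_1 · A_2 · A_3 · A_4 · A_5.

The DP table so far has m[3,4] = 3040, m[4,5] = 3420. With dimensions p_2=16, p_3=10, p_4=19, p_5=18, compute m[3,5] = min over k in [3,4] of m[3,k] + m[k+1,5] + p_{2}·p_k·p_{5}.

6300

m[3,5] = min over k∈[3,4] of m[3,k]+m[k+1,5]+p_{2}·p_k·p_{5}.
k=3: 0 + 3420 + 16·10·18 = 6300; k=4: 3040 + 0 + 16·19·18 = 8512.
Minimum: 6300 at k=3.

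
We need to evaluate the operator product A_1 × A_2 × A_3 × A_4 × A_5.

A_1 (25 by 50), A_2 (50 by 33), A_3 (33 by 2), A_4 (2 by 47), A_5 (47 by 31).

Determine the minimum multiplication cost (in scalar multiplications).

10264

Adjacent pairs: A_1A_2 = 25·50·33 = 41250; A_2A_3 = 50·33·2 = 3300; A_3A_4 = 33·2·47 = 3102; A_4A_5 = 2·47·31 = 2914.
Length 3: A_1..A_3: k=1: 0+3300+25·50·2=5800; k=2: 41250+0+25·33·2=42900 → min 5800 | A_2..A_4: k=2: 0+3102+50·33·47=80652; k=3: 3300+0+50·2·47=8000 → min 8000 | A_3..A_5: k=3: 0+2914+33·2·31=4960; k=4: 3102+0+33·47·31=51183 → min 4960.
Length 4: A_1..A_4: k=1: 0+8000+25·50·47=66750; k=2: 41250+3102+25·33·47=83127; k=3: 5800+0+25·2·47=8150 → min 8150 | A_2..A_5: k=2: 0+4960+50·33·31=56110; k=3: 3300+2914+50·2·31=9314; k=4: 8000+0+50·47·31=80850 → min 9314.
Length 5: A_1..A_5: k=1: 0+9314+25·50·31=48064; k=2: 41250+4960+25·33·31=71785; k=3: 5800+2914+25·2·31=10264; k=4: 8150+0+25·47·31=44575 → min 10264.
Optimal order: ((A_1 × (A_2 × A_3)) × (A_4 × A_5)) with cost 10264.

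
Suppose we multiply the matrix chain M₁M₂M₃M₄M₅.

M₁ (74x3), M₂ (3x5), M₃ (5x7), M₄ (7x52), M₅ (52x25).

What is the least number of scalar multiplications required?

Adjacent pairs: M₁M₂ = 74·3·5 = 1110; M₂M₃ = 3·5·7 = 105; M₃M₄ = 5·7·52 = 1820; M₄M₅ = 7·52·25 = 9100.
Length 3: M₁..M₃: k=1: 0+105+74·3·7=1659; k=2: 1110+0+74·5·7=3700 → min 1659 | M₂..M₄: k=2: 0+1820+3·5·52=2600; k=3: 105+0+3·7·52=1197 → min 1197 | M₃..M₅: k=3: 0+9100+5·7·25=9975; k=4: 1820+0+5·52·25=8320 → min 8320.
Length 4: M₁..M₄: k=1: 0+1197+74·3·52=12741; k=2: 1110+1820+74·5·52=22170; k=3: 1659+0+74·7·52=28595 → min 12741 | M₂..M₅: k=2: 0+8320+3·5·25=8695; k=3: 105+9100+3·7·25=9730; k=4: 1197+0+3·52·25=5097 → min 5097.
Length 5: M₁..M₅: k=1: 0+5097+74·3·25=10647; k=2: 1110+8320+74·5·25=18680; k=3: 1659+9100+74·7·25=23709; k=4: 12741+0+74·52·25=108941 → min 10647.
Optimal order: (M₁(((M₂M₃)M₄)M₅)) with cost 10647.

10647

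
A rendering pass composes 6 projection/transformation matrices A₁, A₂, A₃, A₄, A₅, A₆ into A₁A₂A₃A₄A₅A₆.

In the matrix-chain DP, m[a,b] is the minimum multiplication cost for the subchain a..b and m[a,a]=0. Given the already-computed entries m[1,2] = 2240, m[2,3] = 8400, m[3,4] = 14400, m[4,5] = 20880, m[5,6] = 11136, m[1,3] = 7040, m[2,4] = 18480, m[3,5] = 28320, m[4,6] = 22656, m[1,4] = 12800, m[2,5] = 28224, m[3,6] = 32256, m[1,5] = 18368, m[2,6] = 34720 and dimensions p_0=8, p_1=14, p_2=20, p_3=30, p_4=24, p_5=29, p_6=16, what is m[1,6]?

22080

m[1,6] = min over k∈[1,5] of m[1,k]+m[k+1,6]+p_{0}·p_k·p_{6}.
k=1: 0 + 34720 + 8·14·16 = 36512; k=2: 2240 + 32256 + 8·20·16 = 37056; k=3: 7040 + 22656 + 8·30·16 = 33536; k=4: 12800 + 11136 + 8·24·16 = 27008; k=5: 18368 + 0 + 8·29·16 = 22080.
Minimum: 22080 at k=5.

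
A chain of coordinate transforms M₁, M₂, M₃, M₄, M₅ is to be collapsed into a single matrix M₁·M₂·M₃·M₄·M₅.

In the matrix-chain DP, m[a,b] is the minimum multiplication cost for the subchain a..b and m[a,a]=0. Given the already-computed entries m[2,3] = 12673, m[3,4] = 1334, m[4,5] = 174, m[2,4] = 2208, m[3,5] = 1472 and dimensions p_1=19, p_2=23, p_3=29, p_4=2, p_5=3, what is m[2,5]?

2322

m[2,5] = min over k∈[2,4] of m[2,k]+m[k+1,5]+p_{1}·p_k·p_{5}.
k=2: 0 + 1472 + 19·23·3 = 2783; k=3: 12673 + 174 + 19·29·3 = 14500; k=4: 2208 + 0 + 19·2·3 = 2322.
Minimum: 2322 at k=4.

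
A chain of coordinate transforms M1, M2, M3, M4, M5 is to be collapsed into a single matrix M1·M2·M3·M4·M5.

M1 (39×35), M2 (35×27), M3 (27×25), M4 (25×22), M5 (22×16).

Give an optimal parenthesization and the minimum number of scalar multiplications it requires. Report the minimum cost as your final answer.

56560

Adjacent pairs: M1M2 = 39·35·27 = 36855; M2M3 = 35·27·25 = 23625; M3M4 = 27·25·22 = 14850; M4M5 = 25·22·16 = 8800.
Length 3: M1..M3: k=1: 0+23625+39·35·25=57750; k=2: 36855+0+39·27·25=63180 → min 57750 | M2..M4: k=2: 0+14850+35·27·22=35640; k=3: 23625+0+35·25·22=42875 → min 35640 | M3..M5: k=3: 0+8800+27·25·16=19600; k=4: 14850+0+27·22·16=24354 → min 19600.
Length 4: M1..M4: k=1: 0+35640+39·35·22=65670; k=2: 36855+14850+39·27·22=74871; k=3: 57750+0+39·25·22=79200 → min 65670 | M2..M5: k=2: 0+19600+35·27·16=34720; k=3: 23625+8800+35·25·16=46425; k=4: 35640+0+35·22·16=47960 → min 34720.
Length 5: M1..M5: k=1: 0+34720+39·35·16=56560; k=2: 36855+19600+39·27·16=73303; k=3: 57750+8800+39·25·16=82150; k=4: 65670+0+39·22·16=79398 → min 56560.
Optimal parenthesization: (M1·(M2·(M3·(M4·M5)))) with cost 56560.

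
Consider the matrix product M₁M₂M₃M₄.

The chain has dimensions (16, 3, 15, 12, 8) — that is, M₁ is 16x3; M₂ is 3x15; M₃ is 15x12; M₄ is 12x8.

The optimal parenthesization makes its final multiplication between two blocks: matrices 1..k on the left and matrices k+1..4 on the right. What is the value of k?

1

Adjacent pairs: M₁M₂ = 16·3·15 = 720; M₂M₃ = 3·15·12 = 540; M₃M₄ = 15·12·8 = 1440.
Length 3: M₁..M₃: k=1: 0+540+16·3·12=1116; k=2: 720+0+16·15·12=3600 → min 1116 | M₂..M₄: k=2: 0+1440+3·15·8=1800; k=3: 540+0+3·12·8=828 → min 828.
Top-level splits: k=1: (M₁..M₁)·(M₂..M₄) → 0+828+16·3·8 = 1212; k=2: (M₁..M₂)·(M₃..M₄) → 720+1440+16·15·8 = 4080; k=3: (M₁..M₃)·(M₄..M₄) → 1116+0+16·12·8 = 2652.
Best split is after M₁, i.e. k = 1.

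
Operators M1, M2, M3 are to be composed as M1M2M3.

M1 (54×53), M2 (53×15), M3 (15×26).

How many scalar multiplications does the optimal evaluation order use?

63990

Order (M1(M2M3)): (M2M3): 53×15 by 15×26 → 53×26, cost 53·15·26 = 20670; (M1(M2M3)): 54×53 by 53×26 → 54×26, cost 54·53·26 = 74412; cumulative 95082. Total 95082.
Order ((M1M2)M3): (M1M2): 54×53 by 53×15 → 54×15, cost 54·53·15 = 42930; ((M1M2)M3): 54×15 by 15×26 → 54×26, cost 54·15·26 = 21060; cumulative 63990. Total 63990.
Minimum: 63990.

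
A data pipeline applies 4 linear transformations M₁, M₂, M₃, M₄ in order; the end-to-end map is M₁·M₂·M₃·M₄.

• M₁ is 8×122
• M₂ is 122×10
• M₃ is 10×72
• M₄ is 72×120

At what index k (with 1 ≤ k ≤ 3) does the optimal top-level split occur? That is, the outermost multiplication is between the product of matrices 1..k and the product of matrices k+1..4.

3

Adjacent pairs: M₁M₂ = 8·122·10 = 9760; M₂M₃ = 122·10·72 = 87840; M₃M₄ = 10·72·120 = 86400.
Length 3: M₁..M₃: k=1: 0+87840+8·122·72=158112; k=2: 9760+0+8·10·72=15520 → min 15520 | M₂..M₄: k=2: 0+86400+122·10·120=232800; k=3: 87840+0+122·72·120=1141920 → min 232800.
Top-level splits: k=1: (M₁..M₁)·(M₂..M₄) → 0+232800+8·122·120 = 349920; k=2: (M₁..M₂)·(M₃..M₄) → 9760+86400+8·10·120 = 105760; k=3: (M₁..M₃)·(M₄..M₄) → 15520+0+8·72·120 = 84640.
Best split is after M₃, i.e. k = 3.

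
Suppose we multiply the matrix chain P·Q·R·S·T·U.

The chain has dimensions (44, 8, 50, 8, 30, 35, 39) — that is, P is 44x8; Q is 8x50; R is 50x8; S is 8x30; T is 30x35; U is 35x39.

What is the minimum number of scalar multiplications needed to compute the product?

Adjacent pairs: PQ = 44·8·50 = 17600; QR = 8·50·8 = 3200; RS = 50·8·30 = 12000; ST = 8·30·35 = 8400; TU = 30·35·39 = 40950.
Length 3: P..R: k=1: 0+3200+44·8·8=6016; k=2: 17600+0+44·50·8=35200 → min 6016 | Q..S: k=2: 0+12000+8·50·30=24000; k=3: 3200+0+8·8·30=5120 → min 5120 | R..T: k=3: 0+8400+50·8·35=22400; k=4: 12000+0+50·30·35=64500 → min 22400 | S..U: k=4: 0+40950+8·30·39=50310; k=5: 8400+0+8·35·39=19320 → min 19320.
Length 4: P..S: k=1: 0+5120+44·8·30=15680; k=2: 17600+12000+44·50·30=95600; k=3: 6016+0+44·8·30=16576 → min 15680 | Q..T: k=2: 0+22400+8·50·35=36400; k=3: 3200+8400+8·8·35=13840; k=4: 5120+0+8·30·35=13520 → min 13520 | R..U: k=3: 0+19320+50·8·39=34920; k=4: 12000+40950+50·30·39=111450; k=5: 22400+0+50·35·39=90650 → min 34920.
Length 5: P..T: k=1: 0+13520+44·8·35=25840; k=2: 17600+22400+44·50·35=117000; k=3: 6016+8400+44·8·35=26736; k=4: 15680+0+44·30·35=61880 → min 25840 | Q..U: k=2: 0+34920+8·50·39=50520; k=3: 3200+19320+8·8·39=25016; k=4: 5120+40950+8·30·39=55430; k=5: 13520+0+8·35·39=24440 → min 24440.
Length 6: P..U: k=1: 0+24440+44·8·39=38168; k=2: 17600+34920+44·50·39=138320; k=3: 6016+19320+44·8·39=39064; k=4: 15680+40950+44·30·39=108110; k=5: 25840+0+44·35·39=85900 → min 38168.
Optimal order: (P·((((Q·R)·S)·T)·U)) with cost 38168.

38168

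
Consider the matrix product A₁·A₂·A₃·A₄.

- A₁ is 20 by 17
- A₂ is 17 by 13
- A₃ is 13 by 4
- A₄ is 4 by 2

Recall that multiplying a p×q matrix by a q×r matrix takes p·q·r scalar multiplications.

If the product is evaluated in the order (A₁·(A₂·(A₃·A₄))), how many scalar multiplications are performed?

(A₃·A₄): 13×4 by 4×2 → 13×2, cost 13·4·2 = 104
(A₂·(A₃·A₄)): 17×13 by 13×2 → 17×2, cost 17·13·2 = 442; cumulative 546
(A₁·(A₂·(A₃·A₄))): 20×17 by 17×2 → 20×2, cost 20·17·2 = 680; cumulative 1226
Total: 1226 scalar multiplications.

1226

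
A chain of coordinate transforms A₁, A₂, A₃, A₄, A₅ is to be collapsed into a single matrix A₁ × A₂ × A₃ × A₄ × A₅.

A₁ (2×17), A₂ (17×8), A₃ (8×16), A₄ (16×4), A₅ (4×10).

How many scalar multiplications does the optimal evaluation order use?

Adjacent pairs: A₁A₂ = 2·17·8 = 272; A₂A₃ = 17·8·16 = 2176; A₃A₄ = 8·16·4 = 512; A₄A₅ = 16·4·10 = 640.
Length 3: A₁..A₃: k=1: 0+2176+2·17·16=2720; k=2: 272+0+2·8·16=528 → min 528 | A₂..A₄: k=2: 0+512+17·8·4=1056; k=3: 2176+0+17·16·4=3264 → min 1056 | A₃..A₅: k=3: 0+640+8·16·10=1920; k=4: 512+0+8·4·10=832 → min 832.
Length 4: A₁..A₄: k=1: 0+1056+2·17·4=1192; k=2: 272+512+2·8·4=848; k=3: 528+0+2·16·4=656 → min 656 | A₂..A₅: k=2: 0+832+17·8·10=2192; k=3: 2176+640+17·16·10=5536; k=4: 1056+0+17·4·10=1736 → min 1736.
Length 5: A₁..A₅: k=1: 0+1736+2·17·10=2076; k=2: 272+832+2·8·10=1264; k=3: 528+640+2·16·10=1488; k=4: 656+0+2·4·10=736 → min 736.
Optimal order: ((((A₁ × A₂) × A₃) × A₄) × A₅) with cost 736.

736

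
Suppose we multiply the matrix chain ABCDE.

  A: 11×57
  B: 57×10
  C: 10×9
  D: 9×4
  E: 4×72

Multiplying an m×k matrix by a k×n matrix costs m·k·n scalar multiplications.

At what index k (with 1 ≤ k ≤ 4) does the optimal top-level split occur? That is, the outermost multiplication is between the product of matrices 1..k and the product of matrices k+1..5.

Adjacent pairs: AB = 11·57·10 = 6270; BC = 57·10·9 = 5130; CD = 10·9·4 = 360; DE = 9·4·72 = 2592.
Length 3: A..C: k=1: 0+5130+11·57·9=10773; k=2: 6270+0+11·10·9=7260 → min 7260 | B..D: k=2: 0+360+57·10·4=2640; k=3: 5130+0+57·9·4=7182 → min 2640 | C..E: k=3: 0+2592+10·9·72=9072; k=4: 360+0+10·4·72=3240 → min 3240.
Length 4: A..D: k=1: 0+2640+11·57·4=5148; k=2: 6270+360+11·10·4=7070; k=3: 7260+0+11·9·4=7656 → min 5148 | B..E: k=2: 0+3240+57·10·72=44280; k=3: 5130+2592+57·9·72=44658; k=4: 2640+0+57·4·72=19056 → min 19056.
Top-level splits: k=1: (A..A)·(B..E) → 0+19056+11·57·72 = 64200; k=2: (A..B)·(C..E) → 6270+3240+11·10·72 = 17430; k=3: (A..C)·(D..E) → 7260+2592+11·9·72 = 16980; k=4: (A..D)·(E..E) → 5148+0+11·4·72 = 8316.
Best split is after D, i.e. k = 4.

4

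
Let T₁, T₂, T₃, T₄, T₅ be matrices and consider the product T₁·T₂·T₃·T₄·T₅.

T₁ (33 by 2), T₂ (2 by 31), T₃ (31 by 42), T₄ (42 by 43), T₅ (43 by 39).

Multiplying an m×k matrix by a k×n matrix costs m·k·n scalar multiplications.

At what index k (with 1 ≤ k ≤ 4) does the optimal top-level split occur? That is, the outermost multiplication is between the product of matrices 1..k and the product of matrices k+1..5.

Adjacent pairs: T₁T₂ = 33·2·31 = 2046; T₂T₃ = 2·31·42 = 2604; T₃T₄ = 31·42·43 = 55986; T₄T₅ = 42·43·39 = 70434.
Length 3: T₁..T₃: k=1: 0+2604+33·2·42=5376; k=2: 2046+0+33·31·42=45012 → min 5376 | T₂..T₄: k=2: 0+55986+2·31·43=58652; k=3: 2604+0+2·42·43=6216 → min 6216 | T₃..T₅: k=3: 0+70434+31·42·39=121212; k=4: 55986+0+31·43·39=107973 → min 107973.
Length 4: T₁..T₄: k=1: 0+6216+33·2·43=9054; k=2: 2046+55986+33·31·43=102021; k=3: 5376+0+33·42·43=64974 → min 9054 | T₂..T₅: k=2: 0+107973+2·31·39=110391; k=3: 2604+70434+2·42·39=76314; k=4: 6216+0+2·43·39=9570 → min 9570.
Top-level splits: k=1: (T₁..T₁)·(T₂..T₅) → 0+9570+33·2·39 = 12144; k=2: (T₁..T₂)·(T₃..T₅) → 2046+107973+33·31·39 = 149916; k=3: (T₁..T₃)·(T₄..T₅) → 5376+70434+33·42·39 = 129864; k=4: (T₁..T₄)·(T₅..T₅) → 9054+0+33·43·39 = 64395.
Best split is after T₁, i.e. k = 1.

1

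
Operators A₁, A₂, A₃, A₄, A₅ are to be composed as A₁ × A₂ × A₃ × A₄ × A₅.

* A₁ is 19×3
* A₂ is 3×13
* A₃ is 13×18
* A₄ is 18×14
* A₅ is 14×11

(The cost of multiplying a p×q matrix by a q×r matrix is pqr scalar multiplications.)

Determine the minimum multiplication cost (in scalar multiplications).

2547

Adjacent pairs: A₁A₂ = 19·3·13 = 741; A₂A₃ = 3·13·18 = 702; A₃A₄ = 13·18·14 = 3276; A₄A₅ = 18·14·11 = 2772.
Length 3: A₁..A₃: k=1: 0+702+19·3·18=1728; k=2: 741+0+19·13·18=5187 → min 1728 | A₂..A₄: k=2: 0+3276+3·13·14=3822; k=3: 702+0+3·18·14=1458 → min 1458 | A₃..A₅: k=3: 0+2772+13·18·11=5346; k=4: 3276+0+13·14·11=5278 → min 5278.
Length 4: A₁..A₄: k=1: 0+1458+19·3·14=2256; k=2: 741+3276+19·13·14=7475; k=3: 1728+0+19·18·14=6516 → min 2256 | A₂..A₅: k=2: 0+5278+3·13·11=5707; k=3: 702+2772+3·18·11=4068; k=4: 1458+0+3·14·11=1920 → min 1920.
Length 5: A₁..A₅: k=1: 0+1920+19·3·11=2547; k=2: 741+5278+19·13·11=8736; k=3: 1728+2772+19·18·11=8262; k=4: 2256+0+19·14·11=5182 → min 2547.
Optimal order: (A₁ × (((A₂ × A₃) × A₄) × A₅)) with cost 2547.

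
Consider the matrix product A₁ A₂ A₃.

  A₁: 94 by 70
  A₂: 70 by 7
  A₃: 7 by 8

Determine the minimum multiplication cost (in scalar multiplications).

Order (A₁ (A₂ A₃)): (A₂ A₃): 70×7 by 7×8 → 70×8, cost 70·7·8 = 3920; (A₁ (A₂ A₃)): 94×70 by 70×8 → 94×8, cost 94·70·8 = 52640; cumulative 56560. Total 56560.
Order ((A₁ A₂) A₃): (A₁ A₂): 94×70 by 70×7 → 94×7, cost 94·70·7 = 46060; ((A₁ A₂) A₃): 94×7 by 7×8 → 94×8, cost 94·7·8 = 5264; cumulative 51324. Total 51324.
Minimum: 51324.

51324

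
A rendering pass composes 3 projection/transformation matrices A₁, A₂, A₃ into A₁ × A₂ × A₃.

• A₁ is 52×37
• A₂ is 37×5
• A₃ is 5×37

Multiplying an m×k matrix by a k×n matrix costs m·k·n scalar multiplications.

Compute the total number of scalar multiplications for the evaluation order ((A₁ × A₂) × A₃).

19240

(A₁ × A₂): 52×37 by 37×5 → 52×5, cost 52·37·5 = 9620
((A₁ × A₂) × A₃): 52×5 by 5×37 → 52×37, cost 52·5·37 = 9620; cumulative 19240
Total: 19240 scalar multiplications.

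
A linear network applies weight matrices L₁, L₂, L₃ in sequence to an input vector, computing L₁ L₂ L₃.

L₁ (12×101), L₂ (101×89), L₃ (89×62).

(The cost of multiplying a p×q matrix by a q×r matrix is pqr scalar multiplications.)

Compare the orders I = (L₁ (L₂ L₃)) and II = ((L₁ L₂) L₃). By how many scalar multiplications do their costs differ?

Order I = (L₁ (L₂ L₃)): (L₂ L₃): 101×89 by 89×62 → 101×62, cost 101·89·62 = 557318; (L₁ (L₂ L₃)): 12×101 by 101×62 → 12×62, cost 12·101·62 = 75144; cumulative 632462. Total 632462.
Order II = ((L₁ L₂) L₃): (L₁ L₂): 12×101 by 101×89 → 12×89, cost 12·101·89 = 107868; ((L₁ L₂) L₃): 12×89 by 89×62 → 12×62, cost 12·89·62 = 66216; cumulative 174084. Total 174084.
Difference: |632462 − 174084| = 458378.

458378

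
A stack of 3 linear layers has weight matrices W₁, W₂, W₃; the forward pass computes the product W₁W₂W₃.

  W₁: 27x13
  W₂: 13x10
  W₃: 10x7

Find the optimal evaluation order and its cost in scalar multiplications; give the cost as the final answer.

(W₁(W₂W₃)): cost 3367.
((W₁W₂)W₃): cost 5400.
Optimal: (W₁(W₂W₃)) with cost 3367.

3367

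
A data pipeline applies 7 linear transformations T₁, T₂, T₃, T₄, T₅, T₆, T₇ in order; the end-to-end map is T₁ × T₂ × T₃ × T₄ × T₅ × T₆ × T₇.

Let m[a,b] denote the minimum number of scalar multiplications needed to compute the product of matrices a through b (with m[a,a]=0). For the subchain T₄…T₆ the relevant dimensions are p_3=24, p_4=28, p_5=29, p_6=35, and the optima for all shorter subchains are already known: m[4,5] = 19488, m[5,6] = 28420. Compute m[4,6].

m[4,6] = min over k∈[4,5] of m[4,k]+m[k+1,6]+p_{3}·p_k·p_{6}.
k=4: 0 + 28420 + 24·28·35 = 51940; k=5: 19488 + 0 + 24·29·35 = 43848.
Minimum: 43848 at k=5.

43848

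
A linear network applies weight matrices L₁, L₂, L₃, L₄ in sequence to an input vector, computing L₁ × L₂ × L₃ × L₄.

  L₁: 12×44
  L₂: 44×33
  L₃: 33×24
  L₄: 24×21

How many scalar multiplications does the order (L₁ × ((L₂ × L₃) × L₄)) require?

(L₂ × L₃): 44×33 by 33×24 → 44×24, cost 44·33·24 = 34848
((L₂ × L₃) × L₄): 44×24 by 24×21 → 44×21, cost 44·24·21 = 22176; cumulative 57024
(L₁ × ((L₂ × L₃) × L₄)): 12×44 by 44×21 → 12×21, cost 12·44·21 = 11088; cumulative 68112
Total: 68112 scalar multiplications.

68112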